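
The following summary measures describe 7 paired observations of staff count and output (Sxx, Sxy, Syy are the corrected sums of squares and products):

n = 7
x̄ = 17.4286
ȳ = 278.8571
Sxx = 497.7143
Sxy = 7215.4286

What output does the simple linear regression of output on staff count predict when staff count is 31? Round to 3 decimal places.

b = Sxy/Sxx = 7215.4286/497.7143 = 14.497129
a = ȳ − b·x̄ = 278.8571 − 14.497129·17.4286 = 26.192431
ŷ(31) = a + b·31 = 26.192431 + 14.497129·31 = 475.603442

475.603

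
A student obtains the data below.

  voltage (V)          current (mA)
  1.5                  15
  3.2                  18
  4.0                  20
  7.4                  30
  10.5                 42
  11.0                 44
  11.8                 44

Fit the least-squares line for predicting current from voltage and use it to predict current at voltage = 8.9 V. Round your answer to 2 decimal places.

36.09

n = 7, Σx = 49.4, Σy = 213, Σxy = 1826.3, Σx² = 453.74
Sxx = Σx² − (Σx)²/n = 453.74 − 348.622857 = 105.117143
Sxy = Σxy − (Σx)(Σy)/n = 1826.3 − 1503.171429 = 323.128571
b = Sxy/Sxx = 323.128571/105.117143 = 3.073985
a = ȳ − b·x̄ = 30.428571 − 3.073985·7.057143 = 8.735017
ŷ(8.9) = a + b·8.9 = 8.735017 + 3.073985·8.9 = 36.093488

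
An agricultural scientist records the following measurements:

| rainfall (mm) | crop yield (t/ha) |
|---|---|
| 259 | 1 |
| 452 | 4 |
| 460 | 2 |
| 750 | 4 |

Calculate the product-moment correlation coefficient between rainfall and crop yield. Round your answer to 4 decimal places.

n = 4, Σx = 1921, Σy = 11, Σxy = 5987, Σx² = 1045485, Σy² = 37
Sxx = Σx² − (Σx)²/n = 1045485 − 922560.25 = 122924.75
Sxy = Σxy − (Σx)(Σy)/n = 5987 − 5282.75 = 704.25
Syy = Σy² − (Σy)²/n = 37 − 30.25 = 6.75
r = Sxy/√(Sxx·Syy) = 704.25/√(829742.0625) = 704.25/910.901785 = 0.773135

0.7731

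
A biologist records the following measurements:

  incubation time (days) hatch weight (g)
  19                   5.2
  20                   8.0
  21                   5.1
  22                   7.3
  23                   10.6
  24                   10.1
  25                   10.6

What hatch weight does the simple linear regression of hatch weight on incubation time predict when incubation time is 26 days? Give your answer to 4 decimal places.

11.8286

n = 7, Σx = 154, Σy = 56.9, Σxy = 1277.7, Σx² = 3416
Sxx = Σx² − (Σx)²/n = 3416 − 3388 = 28
Sxy = Σxy − (Σx)(Σy)/n = 1277.7 − 1251.8 = 25.9
b = Sxy/Sxx = 25.9/28 = 0.925
a = ȳ − b·x̄ = 8.128571 − 0.925·22 = -12.221429
ŷ(26) = a + b·26 = -12.221429 + 0.925·26 = 11.828571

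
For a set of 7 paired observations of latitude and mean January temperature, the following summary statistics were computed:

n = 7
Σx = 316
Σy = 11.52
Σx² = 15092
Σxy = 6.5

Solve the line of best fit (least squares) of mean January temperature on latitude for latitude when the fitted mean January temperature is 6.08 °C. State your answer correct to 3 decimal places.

Sxx = Σx² − (Σx)²/n = 15092 − 14265.142857 = 826.857143
Sxy = Σxy − (Σx)(Σy)/n = 6.5 − 520.045714 = -513.545714
b = Sxy/Sxx = -513.545714/826.857143 = -0.621082
a = ȳ − b·x̄ = 1.645714 − (-0.621082)·45.142857 = 29.683110
Set a + b·x = 6.08: x = (6.08 − 29.683110) / (-0.621082) = 38.003238

38.003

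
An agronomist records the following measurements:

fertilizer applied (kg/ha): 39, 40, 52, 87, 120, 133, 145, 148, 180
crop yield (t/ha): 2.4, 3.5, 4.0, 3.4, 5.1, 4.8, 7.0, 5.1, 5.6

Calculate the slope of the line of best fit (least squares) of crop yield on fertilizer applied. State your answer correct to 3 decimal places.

0.022

n = 9, Σx = 944, Σy = 40.9, Σxy = 4765.6, Σx² = 120812
Sxx = Σx² − (Σx)²/n = 120812 − 99015.111111 = 21796.888889
Sxy = Σxy − (Σx)(Σy)/n = 4765.6 − 4289.955556 = 475.644444
b = Sxy/Sxx = 475.644444/21796.888889 = 0.021822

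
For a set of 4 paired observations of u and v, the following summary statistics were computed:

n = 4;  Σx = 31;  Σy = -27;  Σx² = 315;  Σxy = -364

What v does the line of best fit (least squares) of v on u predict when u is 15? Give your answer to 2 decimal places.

-21.76

Sxx = Σx² − (Σx)²/n = 315 − 240.25 = 74.75
Sxy = Σxy − (Σx)(Σy)/n = -364 − (-209.25) = -154.75
b = Sxy/Sxx = -154.75/74.75 = -2.070234
a = ȳ − b·x̄ = -6.75 − (-2.070234)·7.75 = 9.294314
ŷ(15) = a + b·15 = 9.294314 + (-2.070234)·15 = -21.759197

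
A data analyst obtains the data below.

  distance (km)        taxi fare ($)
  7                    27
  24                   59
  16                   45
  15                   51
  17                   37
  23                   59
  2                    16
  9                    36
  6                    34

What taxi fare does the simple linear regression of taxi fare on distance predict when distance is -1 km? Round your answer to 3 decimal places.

15.619

n = 9, Σx = 119, Σy = 364, Σxy = 5636, Σx² = 2045
Sxx = Σx² − (Σx)²/n = 2045 − 1573.444444 = 471.555556
Sxy = Σxy − (Σx)(Σy)/n = 5636 − 4812.888889 = 823.111111
b = Sxy/Sxx = 823.111111/471.555556 = 1.745523
a = ȳ − b·x̄ = 40.444444 − 1.745523·13.222222 = 17.364750
ŷ(-1) = a + b·-1 = 17.364750 + 1.745523·(-1) = 15.619227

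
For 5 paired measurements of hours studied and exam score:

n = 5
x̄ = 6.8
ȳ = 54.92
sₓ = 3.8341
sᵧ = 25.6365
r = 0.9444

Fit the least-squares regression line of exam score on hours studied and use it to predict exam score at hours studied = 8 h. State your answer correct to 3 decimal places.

b = r · sᵧ/sₓ = 0.9444 · 25.6365/3.8341 = 6.314679
a = ȳ − b·x̄ = 54.92 − 6.314679·6.8 = 11.980183
ŷ(8) = a + b·8 = 11.980183 + 6.314679·8 = 62.497615

62.498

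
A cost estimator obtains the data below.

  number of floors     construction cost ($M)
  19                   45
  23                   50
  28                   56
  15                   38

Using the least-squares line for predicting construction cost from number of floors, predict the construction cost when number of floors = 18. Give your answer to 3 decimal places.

42.809

n = 4, Σx = 85, Σy = 189, Σxy = 4143, Σx² = 1899
Sxx = Σx² − (Σx)²/n = 1899 − 1806.25 = 92.75
Sxy = Σxy − (Σx)(Σy)/n = 4143 − 4016.25 = 126.75
b = Sxy/Sxx = 126.75/92.75 = 1.366577
a = ȳ − b·x̄ = 47.25 − 1.366577·21.25 = 18.210243
ŷ(18) = a + b·18 = 18.210243 + 1.366577·18 = 42.808625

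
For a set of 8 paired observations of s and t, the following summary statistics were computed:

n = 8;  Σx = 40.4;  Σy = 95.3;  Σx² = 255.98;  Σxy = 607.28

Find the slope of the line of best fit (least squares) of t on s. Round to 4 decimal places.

2.4252

Sxx = Σx² − (Σx)²/n = 255.98 − 204.02 = 51.96
Sxy = Σxy − (Σx)(Σy)/n = 607.28 − 481.265 = 126.015
b = Sxy/Sxx = 126.015/51.96 = 2.425231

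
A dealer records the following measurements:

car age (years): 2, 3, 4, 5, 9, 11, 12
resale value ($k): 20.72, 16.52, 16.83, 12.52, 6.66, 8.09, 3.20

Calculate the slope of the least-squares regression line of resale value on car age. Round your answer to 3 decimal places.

-1.507

n = 7, Σx = 46, Σy = 84.54, Σxy = 408.25, Σx² = 400
Sxx = Σx² − (Σx)²/n = 400 − 302.285714 = 97.714286
Sxy = Σxy − (Σx)(Σy)/n = 408.25 − 555.548571 = -147.298571
b = Sxy/Sxx = -147.298571/97.714286 = -1.507442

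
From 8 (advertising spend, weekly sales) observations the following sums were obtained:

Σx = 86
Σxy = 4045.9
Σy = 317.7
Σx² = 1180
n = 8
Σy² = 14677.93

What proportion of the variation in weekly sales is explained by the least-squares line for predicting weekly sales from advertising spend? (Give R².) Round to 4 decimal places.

0.7551

Sxx = Σx² − (Σx)²/n = 1180 − 924.5 = 255.5
Sxy = Σxy − (Σx)(Σy)/n = 4045.9 − 3415.275 = 630.625
Syy = Σy² − (Σy)²/n = 14677.93 − 12616.66125 = 2061.26875
R² = Sxy²/(Sxx·Syy) = (630.625)²/(255.5·2061.26875) = 0.755122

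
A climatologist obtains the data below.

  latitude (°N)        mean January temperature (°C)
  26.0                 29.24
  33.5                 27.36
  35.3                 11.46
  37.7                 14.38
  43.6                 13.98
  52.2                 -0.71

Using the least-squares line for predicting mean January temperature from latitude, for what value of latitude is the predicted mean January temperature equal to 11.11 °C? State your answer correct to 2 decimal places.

n = 6, Σx = 228.3, Σy = 95.71, Σxy = 3195.93, Σx² = 9091.43
Sxx = Σx² − (Σx)²/n = 9091.43 − 8686.815 = 404.615
Sxy = Σxy − (Σx)(Σy)/n = 3195.93 − 3641.7655 = -445.8355
b = Sxy/Sxx = -445.8355/404.615 = -1.101876
a = ȳ − b·x̄ = 15.951667 − (-1.101876)·38.05 = 57.878043
Set a + b·x = 11.11: x = (11.11 − 57.878043) / (-1.101876) = 42.444022

42.44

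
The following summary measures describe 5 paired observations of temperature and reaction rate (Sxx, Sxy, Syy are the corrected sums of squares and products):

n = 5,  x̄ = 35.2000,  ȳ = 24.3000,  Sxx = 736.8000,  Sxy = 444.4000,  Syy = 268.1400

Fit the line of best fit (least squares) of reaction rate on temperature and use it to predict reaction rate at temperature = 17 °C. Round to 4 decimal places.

13.3227

b = Sxy/Sxx = 444.4/736.8 = 0.603149
a = ȳ − b·x̄ = 24.3 − 0.603149·35.2 = 3.069164
ŷ(17) = a + b·17 = 3.069164 + 0.603149·17 = 13.322693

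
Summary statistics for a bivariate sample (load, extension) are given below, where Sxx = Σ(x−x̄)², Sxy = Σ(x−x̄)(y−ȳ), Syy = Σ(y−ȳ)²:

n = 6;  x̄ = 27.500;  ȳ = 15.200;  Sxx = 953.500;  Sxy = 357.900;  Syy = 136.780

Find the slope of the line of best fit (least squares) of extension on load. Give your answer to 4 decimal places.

b = Sxy/Sxx = 357.9/953.5 = 0.375354

0.3754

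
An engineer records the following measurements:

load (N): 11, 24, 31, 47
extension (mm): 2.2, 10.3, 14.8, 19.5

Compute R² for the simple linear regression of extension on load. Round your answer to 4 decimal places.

0.9600

n = 4, Σx = 113, Σy = 46.8, Σxy = 1646.7, Σx² = 3867, Σy² = 710.22
Sxx = Σx² − (Σx)²/n = 3867 − 3192.25 = 674.75
Sxy = Σxy − (Σx)(Σy)/n = 1646.7 − 1322.1 = 324.6
Syy = Σy² − (Σy)²/n = 710.22 − 547.56 = 162.66
R² = Sxy²/(Sxx·Syy) = (324.6)²/(674.75·162.66) = 0.960005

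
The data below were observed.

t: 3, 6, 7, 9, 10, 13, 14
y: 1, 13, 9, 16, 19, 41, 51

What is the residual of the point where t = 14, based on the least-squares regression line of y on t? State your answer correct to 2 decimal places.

7.13

n = 7, Σx = 62, Σy = 150, Σxy = 1725, Σx² = 640
Sxx = Σx² − (Σx)²/n = 640 − 549.142857 = 90.857143
Sxy = Σxy − (Σx)(Σy)/n = 1725 − 1328.571429 = 396.428571
b = Sxy/Sxx = 396.428571/90.857143 = 4.363208
a = ȳ − b·x̄ = 21.428571 − 4.363208·8.857143 = -17.216981
ŷ(14) = -17.216981 + 4.363208·14 = 43.867925
residual = y − ŷ = 51 − 43.867925 = 7.132075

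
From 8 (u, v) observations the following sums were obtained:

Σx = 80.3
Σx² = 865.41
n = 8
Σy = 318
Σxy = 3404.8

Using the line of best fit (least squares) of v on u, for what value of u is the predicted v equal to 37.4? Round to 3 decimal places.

Sxx = Σx² − (Σx)²/n = 865.41 − 806.01125 = 59.39875
Sxy = Σxy − (Σx)(Σy)/n = 3404.8 − 3191.925 = 212.875
b = Sxy/Sxx = 212.875/59.39875 = 3.583830
a = ȳ − b·x̄ = 39.75 − 3.583830·10.0375 = 3.777310
Set a + b·x = 37.4: x = (37.4 − 3.777310) / 3.583830 = 9.381777

9.382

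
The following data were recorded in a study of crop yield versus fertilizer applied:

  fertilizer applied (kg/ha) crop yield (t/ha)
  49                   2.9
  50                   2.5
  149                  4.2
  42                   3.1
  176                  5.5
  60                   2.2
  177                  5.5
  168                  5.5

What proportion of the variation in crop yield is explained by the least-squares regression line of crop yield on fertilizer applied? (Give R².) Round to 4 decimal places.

n = 8, Σx = 871, Σy = 31.4, Σxy = 4020.6, Σx² = 122995, Σy² = 137.5
Sxx = Σx² − (Σx)²/n = 122995 − 94830.125 = 28164.875
Sxy = Σxy − (Σx)(Σy)/n = 4020.6 − 3418.675 = 601.925
Syy = Σy² − (Σy)²/n = 137.5 − 123.245 = 14.255
R² = Sxy²/(Sxx·Syy) = (601.925)²/(28164.875·14.255) = 0.902422

0.9024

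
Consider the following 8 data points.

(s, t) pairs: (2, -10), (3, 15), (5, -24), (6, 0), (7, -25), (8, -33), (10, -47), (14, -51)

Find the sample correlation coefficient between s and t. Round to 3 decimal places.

n = 8, Σx = 55, Σy = -175, Σxy = -1718, Σx² = 483, Σy² = 7425
Sxx = Σx² − (Σx)²/n = 483 − 378.125 = 104.875
Sxy = Σxy − (Σx)(Σy)/n = -1718 − (-1203.125) = -514.875
Syy = Σy² − (Σy)²/n = 7425 − 3828.125 = 3596.875
r = Sxy/√(Sxx·Syy) = -514.875/√(377222.265625) = -514.875/614.184228 = -0.838307

-0.838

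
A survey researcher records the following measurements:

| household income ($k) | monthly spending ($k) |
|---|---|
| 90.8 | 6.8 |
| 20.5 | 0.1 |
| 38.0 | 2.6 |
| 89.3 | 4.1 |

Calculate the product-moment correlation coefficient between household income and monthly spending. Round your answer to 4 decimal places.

n = 4, Σx = 238.6, Σy = 13.6, Σxy = 1084.42, Σx² = 18083.38, Σy² = 69.82
Sxx = Σx² − (Σx)²/n = 18083.38 − 14232.49 = 3850.89
Sxy = Σxy − (Σx)(Σy)/n = 1084.42 − 811.24 = 273.18
Syy = Σy² − (Σy)²/n = 69.82 − 46.24 = 23.58
r = Sxy/√(Sxx·Syy) = 273.18/√(90803.9862) = 273.18/301.336998 = 0.906560

0.9066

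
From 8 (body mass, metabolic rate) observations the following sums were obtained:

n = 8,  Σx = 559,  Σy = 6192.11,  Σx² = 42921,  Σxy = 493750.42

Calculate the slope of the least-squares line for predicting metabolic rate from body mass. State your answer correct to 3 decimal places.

Sxx = Σx² − (Σx)²/n = 42921 − 39060.125 = 3860.875
Sxy = Σxy − (Σx)(Σy)/n = 493750.42 − 432673.68625 = 61076.73375
b = Sxy/Sxx = 61076.73375/3860.875 = 15.819402

15.819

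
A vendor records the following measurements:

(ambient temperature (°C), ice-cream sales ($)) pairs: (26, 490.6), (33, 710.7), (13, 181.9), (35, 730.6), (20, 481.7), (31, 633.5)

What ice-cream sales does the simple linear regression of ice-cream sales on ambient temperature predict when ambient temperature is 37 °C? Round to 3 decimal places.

787.119

n = 6, Σx = 158, Σy = 3229, Σxy = 93416.9, Σx² = 4520
Sxx = Σx² − (Σx)²/n = 4520 − 4160.666667 = 359.333333
Sxy = Σxy − (Σx)(Σy)/n = 93416.9 − 85030.333333 = 8386.566667
b = Sxy/Sxx = 8386.566667/359.333333 = 23.339239
a = ȳ − b·x̄ = 538.166667 − 23.339239·26.333333 = -76.433302
ŷ(37) = a + b·37 = -76.433302 + 23.339239·37 = 787.118553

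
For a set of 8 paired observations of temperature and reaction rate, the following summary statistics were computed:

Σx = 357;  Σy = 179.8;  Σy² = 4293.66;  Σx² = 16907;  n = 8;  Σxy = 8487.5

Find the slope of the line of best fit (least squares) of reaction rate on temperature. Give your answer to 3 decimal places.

Sxx = Σx² − (Σx)²/n = 16907 − 15931.125 = 975.875
Sxy = Σxy − (Σx)(Σy)/n = 8487.5 − 8023.575 = 463.925
b = Sxy/Sxx = 463.925/975.875 = 0.475394

0.475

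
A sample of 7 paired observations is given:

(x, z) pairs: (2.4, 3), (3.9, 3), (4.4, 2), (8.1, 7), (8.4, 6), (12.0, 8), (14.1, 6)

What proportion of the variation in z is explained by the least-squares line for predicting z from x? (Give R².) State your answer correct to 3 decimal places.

n = 7, Σx = 53.3, Σy = 35, Σxy = 315.4, Σx² = 519.31, Σy² = 207
Sxx = Σx² − (Σx)²/n = 519.31 − 405.841429 = 113.468571
Sxy = Σxy − (Σx)(Σy)/n = 315.4 − 266.5 = 48.9
Syy = Σy² − (Σy)²/n = 207 − 175 = 32
R² = Sxy²/(Sxx·Syy) = (48.9)²/(113.468571·32) = 0.658555

0.659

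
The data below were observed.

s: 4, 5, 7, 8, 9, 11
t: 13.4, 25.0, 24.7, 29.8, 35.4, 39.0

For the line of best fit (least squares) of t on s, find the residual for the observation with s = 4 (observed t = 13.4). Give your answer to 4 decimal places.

-3.4200

n = 6, Σx = 44, Σy = 167.3, Σxy = 1337.5, Σx² = 356
Sxx = Σx² − (Σx)²/n = 356 − 322.666667 = 33.333333
Sxy = Σxy − (Σx)(Σy)/n = 1337.5 − 1226.866667 = 110.633333
b = Sxy/Sxx = 110.633333/33.333333 = 3.319
a = ȳ − b·x̄ = 27.883333 − 3.319·7.333333 = 3.544
ŷ(4) = 3.544 + 3.319·4 = 16.82
residual = y − ŷ = 13.4 − 16.82 = -3.42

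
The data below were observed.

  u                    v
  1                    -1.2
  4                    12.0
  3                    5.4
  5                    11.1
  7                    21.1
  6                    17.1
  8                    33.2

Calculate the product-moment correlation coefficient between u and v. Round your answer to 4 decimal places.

n = 7, Σx = 34, Σy = 98.7, Σxy = 634.4, Σx² = 200, Σy² = 2137.67
Sxx = Σx² − (Σx)²/n = 200 − 165.142857 = 34.857143
Sxy = Σxy − (Σx)(Σy)/n = 634.4 − 479.4 = 155
Syy = Σy² − (Σy)²/n = 2137.67 − 1391.67 = 746
r = Sxy/√(Sxx·Syy) = 155/√(26003.428571) = 155/161.255786 = 0.961206

0.9612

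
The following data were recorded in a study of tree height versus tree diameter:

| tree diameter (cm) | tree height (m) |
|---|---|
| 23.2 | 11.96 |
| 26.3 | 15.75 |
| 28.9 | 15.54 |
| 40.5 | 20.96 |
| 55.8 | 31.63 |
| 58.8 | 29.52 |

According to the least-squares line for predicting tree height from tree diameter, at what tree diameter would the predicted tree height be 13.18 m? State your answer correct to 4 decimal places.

23.9213

n = 6, Σx = 233.5, Σy = 125.36, Σxy = 5490.413, Σx² = 10276.47
Sxx = Σx² − (Σx)²/n = 10276.47 − 9087.041667 = 1189.428333
Sxy = Σxy − (Σx)(Σy)/n = 5490.413 − 4878.593333 = 611.819667
b = Sxy/Sxx = 611.819667/1189.428333 = 0.514381
a = ȳ − b·x̄ = 20.893333 − 0.514381·38.916667 = 0.875329
Set a + b·x = 13.18: x = (13.18 − 0.875329) / 0.514381 = 23.921305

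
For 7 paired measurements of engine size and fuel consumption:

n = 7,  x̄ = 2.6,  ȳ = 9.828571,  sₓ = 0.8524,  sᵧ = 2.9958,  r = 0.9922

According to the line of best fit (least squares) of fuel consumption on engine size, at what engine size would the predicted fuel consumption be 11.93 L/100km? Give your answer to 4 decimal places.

3.2026

b = r · sᵧ/sₓ = 0.9922 · 2.9958/0.8524 = 3.487134
a = ȳ − b·x̄ = 9.828571 − 3.487134·2.6 = 0.762023
Set a + b·x = 11.93: x = (11.93 − 0.762023) / 3.487134 = 3.202624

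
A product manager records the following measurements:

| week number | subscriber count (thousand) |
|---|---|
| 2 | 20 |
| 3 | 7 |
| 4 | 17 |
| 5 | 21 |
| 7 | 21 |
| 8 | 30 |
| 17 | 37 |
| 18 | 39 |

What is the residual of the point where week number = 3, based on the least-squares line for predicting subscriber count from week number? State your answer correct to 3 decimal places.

-9.239

n = 8, Σx = 64, Σy = 192, Σxy = 1952, Σx² = 780
Sxx = Σx² − (Σx)²/n = 780 − 512 = 268
Sxy = Σxy − (Σx)(Σy)/n = 1952 − 1536 = 416
b = Sxy/Sxx = 416/268 = 1.552239
a = ȳ − b·x̄ = 24 − 1.552239·8 = 11.582090
ŷ(3) = 11.582090 + 1.552239·3 = 16.238806
residual = y − ŷ = 7 − 16.238806 = -9.238806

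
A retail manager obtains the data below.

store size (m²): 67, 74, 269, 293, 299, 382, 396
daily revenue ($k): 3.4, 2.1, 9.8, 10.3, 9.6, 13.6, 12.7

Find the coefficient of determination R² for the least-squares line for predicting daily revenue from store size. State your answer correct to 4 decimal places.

0.9754

n = 7, Σx = 1780, Σy = 61.5, Σxy = 19132.1, Σx² = 560316, Σy² = 656.51
Sxx = Σx² − (Σx)²/n = 560316 − 452628.571429 = 107687.428571
Sxy = Σxy − (Σx)(Σy)/n = 19132.1 − 15638.571429 = 3493.528571
Syy = Σy² − (Σy)²/n = 656.51 − 540.321429 = 116.188571
R² = Sxy²/(Sxx·Syy) = (3493.528571)²/(107687.428571·116.188571) = 0.975439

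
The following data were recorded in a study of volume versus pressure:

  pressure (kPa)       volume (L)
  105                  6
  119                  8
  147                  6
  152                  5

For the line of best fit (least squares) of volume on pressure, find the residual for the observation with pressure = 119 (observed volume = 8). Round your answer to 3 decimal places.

1.403

n = 4, Σx = 523, Σy = 25, Σxy = 3224, Σx² = 69899
Sxx = Σx² − (Σx)²/n = 69899 − 68382.25 = 1516.75
Sxy = Σxy − (Σx)(Σy)/n = 3224 − 3268.75 = -44.75
b = Sxy/Sxx = -44.75/1516.75 = -0.029504
a = ȳ − b·x̄ = 6.25 − (-0.029504)·130.75 = 10.107631
ŷ(119) = 10.107631 + (-0.029504)·119 = 6.596671
residual = y − ŷ = 8 − 6.596671 = 1.403329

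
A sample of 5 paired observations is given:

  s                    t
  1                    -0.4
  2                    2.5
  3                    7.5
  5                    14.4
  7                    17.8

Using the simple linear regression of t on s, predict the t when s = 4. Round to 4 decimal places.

9.6224

n = 5, Σx = 18, Σy = 41.8, Σxy = 223.7, Σx² = 88
Sxx = Σx² − (Σx)²/n = 88 − 64.8 = 23.2
Sxy = Σxy − (Σx)(Σy)/n = 223.7 − 150.48 = 73.22
b = Sxy/Sxx = 73.22/23.2 = 3.156034
a = ȳ − b·x̄ = 8.36 − 3.156034·3.6 = -3.001724
ŷ(4) = a + b·4 = -3.001724 + 3.156034·4 = 9.622414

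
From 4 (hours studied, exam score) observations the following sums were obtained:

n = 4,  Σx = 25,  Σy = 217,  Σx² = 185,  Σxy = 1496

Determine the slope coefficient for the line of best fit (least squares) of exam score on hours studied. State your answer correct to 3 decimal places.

4.861

Sxx = Σx² − (Σx)²/n = 185 − 156.25 = 28.75
Sxy = Σxy − (Σx)(Σy)/n = 1496 − 1356.25 = 139.75
b = Sxy/Sxx = 139.75/28.75 = 4.860870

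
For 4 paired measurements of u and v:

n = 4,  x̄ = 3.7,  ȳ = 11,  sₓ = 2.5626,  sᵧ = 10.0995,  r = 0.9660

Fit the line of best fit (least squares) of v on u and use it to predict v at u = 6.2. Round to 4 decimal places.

b = r · sᵧ/sₓ = 0.966 · 10.0995/2.5626 = 3.807117
a = ȳ − b·x̄ = 11 − 3.807117·3.7 = -3.086331
ŷ(6.2) = a + b·6.2 = -3.086331 + 3.807117·6.2 = 20.517792

20.5178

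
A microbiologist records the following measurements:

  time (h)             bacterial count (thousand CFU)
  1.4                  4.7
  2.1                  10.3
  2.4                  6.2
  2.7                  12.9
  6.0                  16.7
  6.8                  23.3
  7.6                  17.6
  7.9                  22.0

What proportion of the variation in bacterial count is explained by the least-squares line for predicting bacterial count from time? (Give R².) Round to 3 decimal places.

0.834

n = 8, Σx = 36.9, Σy = 113.7, Σxy = 644.12, Σx² = 221.83, Σy² = 1948.57
Sxx = Σx² − (Σx)²/n = 221.83 − 170.20125 = 51.62875
Sxy = Σxy − (Σx)(Σy)/n = 644.12 − 524.44125 = 119.67875
Syy = Σy² − (Σy)²/n = 1948.57 − 1615.96125 = 332.60875
R² = Sxy²/(Sxx·Syy) = (119.67875)²/(51.62875·332.60875) = 0.834082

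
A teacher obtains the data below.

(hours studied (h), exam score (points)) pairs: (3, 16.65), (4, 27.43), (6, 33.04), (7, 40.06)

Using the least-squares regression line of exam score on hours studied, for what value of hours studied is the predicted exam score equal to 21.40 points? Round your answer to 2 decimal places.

n = 4, Σx = 20, Σy = 117.18, Σxy = 638.33, Σx² = 110
Sxx = Σx² − (Σx)²/n = 110 − 100 = 10
Sxy = Σxy − (Σx)(Σy)/n = 638.33 − 585.9 = 52.43
b = Sxy/Sxx = 52.43/10 = 5.243
a = ȳ − b·x̄ = 29.295 − 5.243·5 = 3.08
Set a + b·x = 21.40: x = (21.40 − 3.08) / 5.243 = 3.494183

3.49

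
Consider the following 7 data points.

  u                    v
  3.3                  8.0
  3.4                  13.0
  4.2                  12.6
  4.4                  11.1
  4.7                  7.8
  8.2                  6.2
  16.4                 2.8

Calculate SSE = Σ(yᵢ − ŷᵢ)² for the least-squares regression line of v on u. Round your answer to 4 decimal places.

n = 7, Σx = 44.6, Σy = 61.5, Σxy = 305.78, Σx² = 417.74, Σy² = 622.09
Sxx = Σx² − (Σx)²/n = 417.74 − 284.165714 = 133.574286
Sxy = Σxy − (Σx)(Σy)/n = 305.78 − 391.842857 = -86.062857
Syy = Σy² − (Σy)²/n = 622.09 − 540.321429 = 81.768571
b = Sxy/Sxx = -86.062857/133.574286 = -0.644307
SSE = Syy − b·Sxy = 81.768571 − (-0.644307)·(-86.062857) = 26.317664

26.3177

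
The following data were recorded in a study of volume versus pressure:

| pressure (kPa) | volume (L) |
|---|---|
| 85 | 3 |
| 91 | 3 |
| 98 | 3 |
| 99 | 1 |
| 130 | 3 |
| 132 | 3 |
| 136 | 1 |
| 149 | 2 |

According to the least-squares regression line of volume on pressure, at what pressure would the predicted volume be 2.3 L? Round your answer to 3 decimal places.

122.043

n = 8, Σx = 920, Σy = 19, Σxy = 2141, Σx² = 109932
Sxx = Σx² − (Σx)²/n = 109932 − 105800 = 4132
Sxy = Σxy − (Σx)(Σy)/n = 2141 − 2185 = -44
b = Sxy/Sxx = -44/4132 = -0.010649
a = ȳ − b·x̄ = 2.375 − (-0.010649)·115 = 3.599589
Set a + b·x = 2.3: x = (2.3 − 3.599589) / (-0.010649) = 122.043182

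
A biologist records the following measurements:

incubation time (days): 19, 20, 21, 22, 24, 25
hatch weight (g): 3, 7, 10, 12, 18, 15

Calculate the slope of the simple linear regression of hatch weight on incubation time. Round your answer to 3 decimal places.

n = 6, Σx = 131, Σy = 65, Σxy = 1478, Σx² = 2887
Sxx = Σx² − (Σx)²/n = 2887 − 2860.166667 = 26.833333
Sxy = Σxy − (Σx)(Σy)/n = 1478 − 1419.166667 = 58.833333
b = Sxy/Sxx = 58.833333/26.833333 = 2.192547

2.193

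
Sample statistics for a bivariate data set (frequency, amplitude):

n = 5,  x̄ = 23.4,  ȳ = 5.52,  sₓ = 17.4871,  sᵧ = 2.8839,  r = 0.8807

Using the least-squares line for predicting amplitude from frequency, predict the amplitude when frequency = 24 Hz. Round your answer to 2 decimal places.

b = r · sᵧ/sₓ = 0.8807 · 2.8839/17.4871 = 0.145241
a = ȳ − b·x̄ = 5.52 − 0.145241·23.4 = 2.121351
ŷ(24) = a + b·24 = 2.121351 + 0.145241·24 = 5.607145

5.61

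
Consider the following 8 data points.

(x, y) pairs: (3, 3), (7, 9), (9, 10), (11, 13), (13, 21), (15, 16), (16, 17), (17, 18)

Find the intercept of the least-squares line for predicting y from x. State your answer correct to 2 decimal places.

n = 8, Σx = 91, Σy = 107, Σxy = 1396, Σx² = 1199
Sxx = Σx² − (Σx)²/n = 1199 − 1035.125 = 163.875
Sxy = Σxy − (Σx)(Σy)/n = 1396 − 1217.125 = 178.875
b = Sxy/Sxx = 178.875/163.875 = 1.091533
a = ȳ − b·x̄ = 13.375 − 1.091533·11.375 = 0.958810

0.96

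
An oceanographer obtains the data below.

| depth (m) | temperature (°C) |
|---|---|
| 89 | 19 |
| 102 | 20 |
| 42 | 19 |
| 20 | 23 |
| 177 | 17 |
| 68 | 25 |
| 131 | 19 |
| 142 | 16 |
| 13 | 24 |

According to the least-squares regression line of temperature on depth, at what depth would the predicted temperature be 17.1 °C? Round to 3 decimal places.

161.017

n = 9, Σx = 784, Σy = 182, Σxy = 14771, Σx² = 93936
Sxx = Σx² − (Σx)²/n = 93936 − 68295.111111 = 25640.888889
Sxy = Σxy − (Σx)(Σy)/n = 14771 − 15854.222222 = -1083.222222
b = Sxy/Sxx = -1083.222222/25640.888889 = -0.042246
a = ȳ − b·x̄ = 20.222222 − (-0.042246)·87.111111 = 23.902309
Set a + b·x = 17.1: x = (17.1 − 23.902309) / (-0.042246) = 161.017048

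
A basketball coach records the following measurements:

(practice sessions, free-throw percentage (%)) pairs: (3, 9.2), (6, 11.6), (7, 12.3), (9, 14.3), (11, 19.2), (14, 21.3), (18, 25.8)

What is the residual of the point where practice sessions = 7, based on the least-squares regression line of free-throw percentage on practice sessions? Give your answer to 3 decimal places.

-0.777

n = 7, Σx = 68, Σy = 113.7, Σxy = 1285.8, Σx² = 816
Sxx = Σx² − (Σx)²/n = 816 − 660.571429 = 155.428571
Sxy = Σxy − (Σx)(Σy)/n = 1285.8 − 1104.514286 = 181.285714
b = Sxy/Sxx = 181.285714/155.428571 = 1.166360
a = ȳ − b·x̄ = 16.242857 − 1.166360·9.714286 = 4.9125
ŷ(7) = 4.9125 + 1.166360·7 = 13.077022
residual = y − ŷ = 12.3 − 13.077022 = -0.777022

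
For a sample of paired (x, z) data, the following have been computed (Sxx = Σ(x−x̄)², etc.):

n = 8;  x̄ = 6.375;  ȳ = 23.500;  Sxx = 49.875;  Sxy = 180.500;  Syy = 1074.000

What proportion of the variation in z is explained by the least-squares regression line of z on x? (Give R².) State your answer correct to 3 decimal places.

R² = Sxy²/(Sxx·Syy) = (180.5)²/(49.875·1074) = 0.608229

0.608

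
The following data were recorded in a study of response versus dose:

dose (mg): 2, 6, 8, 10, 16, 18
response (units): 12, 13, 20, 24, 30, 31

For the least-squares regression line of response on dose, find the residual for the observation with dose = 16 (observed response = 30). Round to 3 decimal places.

n = 6, Σx = 60, Σy = 130, Σxy = 1540, Σx² = 784
Sxx = Σx² − (Σx)²/n = 784 − 600 = 184
Sxy = Σxy − (Σx)(Σy)/n = 1540 − 1300 = 240
b = Sxy/Sxx = 240/184 = 1.304348
a = ȳ − b·x̄ = 21.666667 − 1.304348·10 = 8.623188
ŷ(16) = 8.623188 + 1.304348·16 = 29.492754
residual = y − ŷ = 30 − 29.492754 = 0.507246

0.507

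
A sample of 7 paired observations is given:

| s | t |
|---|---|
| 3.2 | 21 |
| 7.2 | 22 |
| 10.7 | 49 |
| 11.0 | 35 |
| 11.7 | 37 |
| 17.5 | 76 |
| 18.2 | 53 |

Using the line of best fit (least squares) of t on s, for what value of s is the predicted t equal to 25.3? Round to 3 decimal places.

n = 7, Σx = 79.5, Σy = 293, Σxy = 3862.4, Σx² = 1071.95
Sxx = Σx² − (Σx)²/n = 1071.95 − 902.892857 = 169.057143
Sxy = Σxy − (Σx)(Σy)/n = 3862.4 − 3327.642857 = 534.757143
b = Sxy/Sxx = 534.757143/169.057143 = 3.163174
a = ȳ − b·x̄ = 41.857143 − 3.163174·11.357143 = 5.932525
Set a + b·x = 25.3: x = (25.3 − 5.932525) / 3.163174 = 6.122798

6.123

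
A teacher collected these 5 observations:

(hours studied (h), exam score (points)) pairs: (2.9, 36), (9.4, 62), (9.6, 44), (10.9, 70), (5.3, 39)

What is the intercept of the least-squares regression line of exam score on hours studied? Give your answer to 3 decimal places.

22.291

n = 5, Σx = 38.1, Σy = 251, Σxy = 2079.3, Σx² = 335.83
Sxx = Σx² − (Σx)²/n = 335.83 − 290.322 = 45.508
Sxy = Σxy − (Σx)(Σy)/n = 2079.3 − 1912.62 = 166.68
b = Sxy/Sxx = 166.68/45.508 = 3.662653
a = ȳ − b·x̄ = 50.2 − 3.662653·7.62 = 22.290586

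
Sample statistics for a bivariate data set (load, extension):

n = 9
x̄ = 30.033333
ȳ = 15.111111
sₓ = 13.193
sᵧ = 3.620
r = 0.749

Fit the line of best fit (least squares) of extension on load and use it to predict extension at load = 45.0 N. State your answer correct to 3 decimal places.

18.187

b = r · sᵧ/sₓ = 0.749 · 3.62/13.193 = 0.205517
a = ȳ − b·x̄ = 15.111111 − 0.205517·30.033333 = 8.938764
ŷ(45.0) = a + b·45.0 = 8.938764 + 0.205517·45 = 18.187009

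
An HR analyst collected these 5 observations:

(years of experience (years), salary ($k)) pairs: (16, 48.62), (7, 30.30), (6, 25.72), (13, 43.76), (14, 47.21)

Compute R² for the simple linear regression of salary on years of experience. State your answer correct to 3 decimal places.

0.981

n = 5, Σx = 56, Σy = 195.61, Σxy = 2374.16, Σx² = 706, Σy² = 8087.2345
Sxx = Σx² − (Σx)²/n = 706 − 627.2 = 78.8
Sxy = Σxy − (Σx)(Σy)/n = 2374.16 − 2190.832 = 183.328
Syy = Σy² − (Σy)²/n = 8087.2345 − 7652.65442 = 434.58008
R² = Sxy²/(Sxx·Syy) = (183.328)²/(78.8·434.58008) = 0.981435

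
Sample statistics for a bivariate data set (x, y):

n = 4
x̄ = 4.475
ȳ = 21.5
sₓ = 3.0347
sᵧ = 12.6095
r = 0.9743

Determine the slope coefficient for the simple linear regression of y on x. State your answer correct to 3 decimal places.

b = r · sᵧ/sₓ = 0.9743 · 12.6095/3.0347 = 4.048320

4.048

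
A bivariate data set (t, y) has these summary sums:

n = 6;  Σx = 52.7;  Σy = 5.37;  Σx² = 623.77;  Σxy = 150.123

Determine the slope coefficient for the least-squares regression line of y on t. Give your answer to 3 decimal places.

0.640

Sxx = Σx² − (Σx)²/n = 623.77 − 462.881667 = 160.888333
Sxy = Σxy − (Σx)(Σy)/n = 150.123 − 47.1665 = 102.9565
b = Sxy/Sxx = 102.9565/160.888333 = 0.639925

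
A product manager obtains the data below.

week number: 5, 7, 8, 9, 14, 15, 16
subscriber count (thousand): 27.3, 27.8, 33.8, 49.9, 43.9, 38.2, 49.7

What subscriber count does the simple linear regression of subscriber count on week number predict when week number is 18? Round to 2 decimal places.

n = 7, Σx = 74, Σy = 270.6, Σxy = 3033.4, Σx² = 896
Sxx = Σx² − (Σx)²/n = 896 − 782.285714 = 113.714286
Sxy = Σxy − (Σx)(Σy)/n = 3033.4 − 2860.628571 = 172.771429
b = Sxy/Sxx = 172.771429/113.714286 = 1.519347
a = ȳ − b·x̄ = 38.657143 − 1.519347·10.571429 = 22.595477
ŷ(18) = a + b·18 = 22.595477 + 1.519347·18 = 49.943719

49.94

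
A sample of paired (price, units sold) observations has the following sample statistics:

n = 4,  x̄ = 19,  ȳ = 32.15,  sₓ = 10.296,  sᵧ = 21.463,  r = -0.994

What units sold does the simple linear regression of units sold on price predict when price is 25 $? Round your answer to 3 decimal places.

19.717

b = r · sᵧ/sₓ = -0.994 · 21.463/10.296 = -2.072088
a = ȳ − b·x̄ = 32.15 − (-2.072088)·19 = 71.519679
ŷ(25) = a + b·25 = 71.519679 + (-2.072088)·25 = 19.717470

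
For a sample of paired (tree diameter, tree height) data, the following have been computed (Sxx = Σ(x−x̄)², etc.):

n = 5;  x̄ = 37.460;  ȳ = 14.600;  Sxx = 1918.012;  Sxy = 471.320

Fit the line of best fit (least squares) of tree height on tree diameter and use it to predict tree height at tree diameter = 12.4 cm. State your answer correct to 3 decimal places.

b = Sxy/Sxx = 471.32/1918.012 = 0.245734
a = ȳ − b·x̄ = 14.6 − 0.245734·37.46 = 5.394819
ŷ(12.4) = a + b·12.4 = 5.394819 + 0.245734·12.4 = 8.441916

8.442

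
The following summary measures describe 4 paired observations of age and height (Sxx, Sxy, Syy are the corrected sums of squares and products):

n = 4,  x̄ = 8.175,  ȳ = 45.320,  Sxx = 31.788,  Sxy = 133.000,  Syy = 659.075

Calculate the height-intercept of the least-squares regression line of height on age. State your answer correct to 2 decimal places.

11.12

b = Sxy/Sxx = 133/31.788 = 4.183969
a = ȳ − b·x̄ = 45.32 − 4.183969·8.175 = 11.116055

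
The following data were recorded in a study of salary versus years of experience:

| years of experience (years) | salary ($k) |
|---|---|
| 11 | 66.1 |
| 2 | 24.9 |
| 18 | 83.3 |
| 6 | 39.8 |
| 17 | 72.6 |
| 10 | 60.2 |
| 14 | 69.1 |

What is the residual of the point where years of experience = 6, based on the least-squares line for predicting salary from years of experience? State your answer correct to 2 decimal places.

n = 7, Σx = 78, Σy = 416, Σxy = 5318.7, Σx² = 1070
Sxx = Σx² − (Σx)²/n = 1070 − 869.142857 = 200.857143
Sxy = Σxy − (Σx)(Σy)/n = 5318.7 − 4635.428571 = 683.271429
b = Sxy/Sxx = 683.271429/200.857143 = 3.401778
a = ȳ − b·x̄ = 59.428571 − 3.401778·11.142857 = 21.523044
ŷ(6) = 21.523044 + 3.401778·6 = 41.933713
residual = y − ŷ = 39.8 − 41.933713 = -2.133713

-2.13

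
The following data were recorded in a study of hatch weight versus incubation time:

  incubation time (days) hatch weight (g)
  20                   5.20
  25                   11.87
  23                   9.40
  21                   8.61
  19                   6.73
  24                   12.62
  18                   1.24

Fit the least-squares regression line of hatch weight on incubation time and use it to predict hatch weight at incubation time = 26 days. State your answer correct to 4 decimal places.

n = 7, Σx = 150, Σy = 55.67, Σxy = 1250.83, Σx² = 3256
Sxx = Σx² − (Σx)²/n = 3256 − 3214.285714 = 41.714286
Sxy = Σxy − (Σx)(Σy)/n = 1250.83 − 1192.928571 = 57.901429
b = Sxy/Sxx = 57.901429/41.714286 = 1.388048
a = ȳ − b·x̄ = 7.952857 − 1.388048·21.428571 = -21.791027
ŷ(26) = a + b·26 = -21.791027 + 1.388048·26 = 14.298219

14.2982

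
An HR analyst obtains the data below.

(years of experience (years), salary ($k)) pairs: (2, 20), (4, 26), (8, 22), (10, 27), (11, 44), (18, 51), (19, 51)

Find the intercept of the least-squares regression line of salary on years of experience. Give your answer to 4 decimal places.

n = 7, Σx = 72, Σy = 241, Σxy = 2961, Σx² = 990
Sxx = Σx² − (Σx)²/n = 990 − 740.571429 = 249.428571
Sxy = Σxy − (Σx)(Σy)/n = 2961 − 2478.857143 = 482.142857
b = Sxy/Sxx = 482.142857/249.428571 = 1.932990
a = ȳ − b·x̄ = 34.428571 − 1.932990·10.285714 = 14.546392

14.5464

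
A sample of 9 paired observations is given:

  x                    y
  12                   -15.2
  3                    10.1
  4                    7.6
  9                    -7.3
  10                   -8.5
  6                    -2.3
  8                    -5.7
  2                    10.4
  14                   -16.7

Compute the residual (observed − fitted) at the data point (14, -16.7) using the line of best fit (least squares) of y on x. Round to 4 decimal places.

2.2749

n = 9, Σx = 68, Σy = -27.6, Σxy = -544.8, Σx² = 650
Sxx = Σx² − (Σx)²/n = 650 − 513.777778 = 136.222222
Sxy = Σxy − (Σx)(Σy)/n = -544.8 − (-208.533333) = -336.266667
b = Sxy/Sxx = -336.266667/136.222222 = -2.468515
a = ȳ − b·x̄ = -3.066667 − (-2.468515)·7.555556 = 15.584339
ŷ(14) = 15.584339 + (-2.468515)·14 = -18.974878
residual = y − ŷ = -16.7 − (-18.974878) = 2.274878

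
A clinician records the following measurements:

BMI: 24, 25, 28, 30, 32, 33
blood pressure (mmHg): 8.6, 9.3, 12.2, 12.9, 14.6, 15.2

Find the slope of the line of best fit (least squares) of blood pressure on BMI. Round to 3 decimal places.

0.733

n = 6, Σx = 172, Σy = 72.8, Σxy = 2136.3, Σx² = 4998
Sxx = Σx² − (Σx)²/n = 4998 − 4930.666667 = 67.333333
Sxy = Σxy − (Σx)(Σy)/n = 2136.3 − 2086.933333 = 49.366667
b = Sxy/Sxx = 49.366667/67.333333 = 0.733168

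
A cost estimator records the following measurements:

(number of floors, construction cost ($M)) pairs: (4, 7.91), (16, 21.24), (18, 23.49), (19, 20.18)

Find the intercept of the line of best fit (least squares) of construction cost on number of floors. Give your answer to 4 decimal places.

4.4192

n = 4, Σx = 57, Σy = 72.82, Σxy = 1177.72, Σx² = 957
Sxx = Σx² − (Σx)²/n = 957 − 812.25 = 144.75
Sxy = Σxy − (Σx)(Σy)/n = 1177.72 − 1037.685 = 140.035
b = Sxy/Sxx = 140.035/144.75 = 0.967427
a = ȳ − b·x̄ = 18.205 − 0.967427·14.25 = 4.419171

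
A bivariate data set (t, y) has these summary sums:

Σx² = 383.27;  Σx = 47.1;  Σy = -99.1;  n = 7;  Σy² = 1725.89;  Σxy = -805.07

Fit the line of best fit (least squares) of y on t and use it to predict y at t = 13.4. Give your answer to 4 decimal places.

Sxx = Σx² − (Σx)²/n = 383.27 − 316.915714 = 66.354286
Sxy = Σxy − (Σx)(Σy)/n = -805.07 − (-666.801429) = -138.268571
b = Sxy/Sxx = -138.268571/66.354286 = -2.083793
a = ȳ − b·x̄ = -14.157143 − (-2.083793)·6.728571 = -0.136195
ŷ(13.4) = a + b·13.4 = -0.136195 + (-2.083793)·13.4 = -28.059017

-28.0590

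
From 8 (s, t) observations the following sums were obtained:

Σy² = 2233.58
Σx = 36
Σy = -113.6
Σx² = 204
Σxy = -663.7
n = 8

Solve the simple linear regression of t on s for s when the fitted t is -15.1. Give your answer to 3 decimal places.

4.748

Sxx = Σx² − (Σx)²/n = 204 − 162 = 42
Sxy = Σxy − (Σx)(Σy)/n = -663.7 − (-511.2) = -152.5
b = Sxy/Sxx = -152.5/42 = -3.630952
a = ȳ − b·x̄ = -14.2 − (-3.630952)·4.5 = 2.139286
Set a + b·x = -15.1: x = (-15.1 − 2.139286) / (-3.630952) = 4.747869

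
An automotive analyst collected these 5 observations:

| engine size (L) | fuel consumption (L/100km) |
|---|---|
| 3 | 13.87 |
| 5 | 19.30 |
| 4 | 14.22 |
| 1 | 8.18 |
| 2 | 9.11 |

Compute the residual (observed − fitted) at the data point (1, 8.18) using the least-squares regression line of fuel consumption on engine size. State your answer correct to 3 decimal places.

0.714

n = 5, Σx = 15, Σy = 64.68, Σxy = 221.39, Σx² = 55
Sxx = Σx² − (Σx)²/n = 55 − 45 = 10
Sxy = Σxy − (Σx)(Σy)/n = 221.39 − 194.04 = 27.35
b = Sxy/Sxx = 27.35/10 = 2.735
a = ȳ − b·x̄ = 12.936 − 2.735·3 = 4.731
ŷ(1) = 4.731 + 2.735·1 = 7.466
residual = y − ŷ = 8.18 − 7.466 = 0.714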